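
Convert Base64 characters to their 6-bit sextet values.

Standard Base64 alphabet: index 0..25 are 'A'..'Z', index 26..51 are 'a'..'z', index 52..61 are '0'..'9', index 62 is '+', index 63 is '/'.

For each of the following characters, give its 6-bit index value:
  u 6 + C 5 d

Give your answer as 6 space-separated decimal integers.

Answer: 46 58 62 2 57 29

Derivation:
'u': a..z range, 26 + ord('u') − ord('a') = 46
'6': 0..9 range, 52 + ord('6') − ord('0') = 58
'+': index 62
'C': A..Z range, ord('C') − ord('A') = 2
'5': 0..9 range, 52 + ord('5') − ord('0') = 57
'd': a..z range, 26 + ord('d') − ord('a') = 29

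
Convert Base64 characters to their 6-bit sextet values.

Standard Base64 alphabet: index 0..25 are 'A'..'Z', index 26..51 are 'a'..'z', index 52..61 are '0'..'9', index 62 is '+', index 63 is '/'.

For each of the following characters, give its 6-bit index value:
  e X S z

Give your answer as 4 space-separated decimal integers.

'e': a..z range, 26 + ord('e') − ord('a') = 30
'X': A..Z range, ord('X') − ord('A') = 23
'S': A..Z range, ord('S') − ord('A') = 18
'z': a..z range, 26 + ord('z') − ord('a') = 51

Answer: 30 23 18 51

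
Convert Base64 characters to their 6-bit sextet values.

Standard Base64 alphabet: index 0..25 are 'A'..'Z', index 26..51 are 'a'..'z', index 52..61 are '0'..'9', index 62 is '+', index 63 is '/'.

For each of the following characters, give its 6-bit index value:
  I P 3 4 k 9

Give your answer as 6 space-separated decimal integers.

Answer: 8 15 55 56 36 61

Derivation:
'I': A..Z range, ord('I') − ord('A') = 8
'P': A..Z range, ord('P') − ord('A') = 15
'3': 0..9 range, 52 + ord('3') − ord('0') = 55
'4': 0..9 range, 52 + ord('4') − ord('0') = 56
'k': a..z range, 26 + ord('k') − ord('a') = 36
'9': 0..9 range, 52 + ord('9') − ord('0') = 61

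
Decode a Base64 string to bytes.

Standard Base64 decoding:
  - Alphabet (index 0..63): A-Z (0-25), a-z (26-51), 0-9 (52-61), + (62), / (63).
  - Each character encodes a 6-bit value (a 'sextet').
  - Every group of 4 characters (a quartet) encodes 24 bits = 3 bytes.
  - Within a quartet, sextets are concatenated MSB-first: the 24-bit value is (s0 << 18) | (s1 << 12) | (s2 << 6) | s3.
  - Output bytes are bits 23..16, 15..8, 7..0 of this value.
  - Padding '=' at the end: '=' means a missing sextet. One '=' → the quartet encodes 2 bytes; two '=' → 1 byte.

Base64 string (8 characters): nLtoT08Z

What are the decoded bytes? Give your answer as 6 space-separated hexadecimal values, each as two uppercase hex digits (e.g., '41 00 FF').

Answer: 9C BB 68 4F 4F 19

Derivation:
After char 0 ('n'=39): chars_in_quartet=1 acc=0x27 bytes_emitted=0
After char 1 ('L'=11): chars_in_quartet=2 acc=0x9CB bytes_emitted=0
After char 2 ('t'=45): chars_in_quartet=3 acc=0x272ED bytes_emitted=0
After char 3 ('o'=40): chars_in_quartet=4 acc=0x9CBB68 -> emit 9C BB 68, reset; bytes_emitted=3
After char 4 ('T'=19): chars_in_quartet=1 acc=0x13 bytes_emitted=3
After char 5 ('0'=52): chars_in_quartet=2 acc=0x4F4 bytes_emitted=3
After char 6 ('8'=60): chars_in_quartet=3 acc=0x13D3C bytes_emitted=3
After char 7 ('Z'=25): chars_in_quartet=4 acc=0x4F4F19 -> emit 4F 4F 19, reset; bytes_emitted=6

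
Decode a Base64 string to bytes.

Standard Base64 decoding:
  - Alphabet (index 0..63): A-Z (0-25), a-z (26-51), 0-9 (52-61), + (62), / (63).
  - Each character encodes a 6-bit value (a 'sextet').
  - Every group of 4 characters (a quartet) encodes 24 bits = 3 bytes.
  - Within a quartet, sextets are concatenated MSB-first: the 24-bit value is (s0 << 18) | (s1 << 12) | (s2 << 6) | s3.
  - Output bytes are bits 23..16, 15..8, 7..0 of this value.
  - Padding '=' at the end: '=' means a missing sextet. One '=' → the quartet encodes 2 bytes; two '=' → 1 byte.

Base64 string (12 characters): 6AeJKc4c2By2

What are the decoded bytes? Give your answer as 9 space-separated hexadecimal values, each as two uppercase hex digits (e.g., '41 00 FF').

Answer: E8 07 89 29 CE 1C D8 1C B6

Derivation:
After char 0 ('6'=58): chars_in_quartet=1 acc=0x3A bytes_emitted=0
After char 1 ('A'=0): chars_in_quartet=2 acc=0xE80 bytes_emitted=0
After char 2 ('e'=30): chars_in_quartet=3 acc=0x3A01E bytes_emitted=0
After char 3 ('J'=9): chars_in_quartet=4 acc=0xE80789 -> emit E8 07 89, reset; bytes_emitted=3
After char 4 ('K'=10): chars_in_quartet=1 acc=0xA bytes_emitted=3
After char 5 ('c'=28): chars_in_quartet=2 acc=0x29C bytes_emitted=3
After char 6 ('4'=56): chars_in_quartet=3 acc=0xA738 bytes_emitted=3
After char 7 ('c'=28): chars_in_quartet=4 acc=0x29CE1C -> emit 29 CE 1C, reset; bytes_emitted=6
After char 8 ('2'=54): chars_in_quartet=1 acc=0x36 bytes_emitted=6
After char 9 ('B'=1): chars_in_quartet=2 acc=0xD81 bytes_emitted=6
After char 10 ('y'=50): chars_in_quartet=3 acc=0x36072 bytes_emitted=6
After char 11 ('2'=54): chars_in_quartet=4 acc=0xD81CB6 -> emit D8 1C B6, reset; bytes_emitted=9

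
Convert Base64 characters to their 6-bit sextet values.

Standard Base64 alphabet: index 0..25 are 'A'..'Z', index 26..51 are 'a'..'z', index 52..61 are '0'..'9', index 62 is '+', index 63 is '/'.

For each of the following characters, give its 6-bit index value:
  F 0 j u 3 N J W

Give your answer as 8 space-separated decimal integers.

'F': A..Z range, ord('F') − ord('A') = 5
'0': 0..9 range, 52 + ord('0') − ord('0') = 52
'j': a..z range, 26 + ord('j') − ord('a') = 35
'u': a..z range, 26 + ord('u') − ord('a') = 46
'3': 0..9 range, 52 + ord('3') − ord('0') = 55
'N': A..Z range, ord('N') − ord('A') = 13
'J': A..Z range, ord('J') − ord('A') = 9
'W': A..Z range, ord('W') − ord('A') = 22

Answer: 5 52 35 46 55 13 9 22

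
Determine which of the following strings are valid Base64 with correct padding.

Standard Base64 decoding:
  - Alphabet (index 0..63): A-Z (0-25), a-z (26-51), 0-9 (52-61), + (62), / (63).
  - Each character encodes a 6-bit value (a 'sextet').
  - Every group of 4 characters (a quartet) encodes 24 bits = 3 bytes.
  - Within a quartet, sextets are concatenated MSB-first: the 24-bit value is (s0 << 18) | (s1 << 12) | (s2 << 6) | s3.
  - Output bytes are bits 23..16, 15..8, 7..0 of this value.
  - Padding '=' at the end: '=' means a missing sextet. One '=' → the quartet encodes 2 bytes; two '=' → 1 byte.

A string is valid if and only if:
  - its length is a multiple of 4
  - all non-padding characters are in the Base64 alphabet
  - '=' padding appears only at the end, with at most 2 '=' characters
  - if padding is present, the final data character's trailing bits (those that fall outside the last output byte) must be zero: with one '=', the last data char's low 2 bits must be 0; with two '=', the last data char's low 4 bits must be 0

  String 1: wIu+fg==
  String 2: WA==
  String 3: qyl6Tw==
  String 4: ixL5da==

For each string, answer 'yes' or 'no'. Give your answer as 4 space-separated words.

Answer: yes yes yes no

Derivation:
String 1: 'wIu+fg==' → valid
String 2: 'WA==' → valid
String 3: 'qyl6Tw==' → valid
String 4: 'ixL5da==' → invalid (bad trailing bits)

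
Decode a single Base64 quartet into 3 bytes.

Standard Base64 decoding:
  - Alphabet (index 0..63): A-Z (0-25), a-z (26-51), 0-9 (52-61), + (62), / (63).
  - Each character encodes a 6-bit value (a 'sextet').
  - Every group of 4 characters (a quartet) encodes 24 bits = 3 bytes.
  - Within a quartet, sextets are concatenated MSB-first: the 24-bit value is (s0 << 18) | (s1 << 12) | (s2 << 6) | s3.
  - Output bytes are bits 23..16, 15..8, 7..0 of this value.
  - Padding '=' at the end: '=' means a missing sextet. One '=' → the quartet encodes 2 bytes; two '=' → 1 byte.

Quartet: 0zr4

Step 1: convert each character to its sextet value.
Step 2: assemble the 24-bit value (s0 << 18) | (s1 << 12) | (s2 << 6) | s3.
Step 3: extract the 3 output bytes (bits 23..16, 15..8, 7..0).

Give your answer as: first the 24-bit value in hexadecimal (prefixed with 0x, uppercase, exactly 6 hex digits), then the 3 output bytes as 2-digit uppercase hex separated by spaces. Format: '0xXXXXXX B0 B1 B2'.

Answer: 0xD33AF8 D3 3A F8

Derivation:
Sextets: 0=52, z=51, r=43, 4=56
24-bit: (52<<18) | (51<<12) | (43<<6) | 56
      = 0xD00000 | 0x033000 | 0x000AC0 | 0x000038
      = 0xD33AF8
Bytes: (v>>16)&0xFF=D3, (v>>8)&0xFF=3A, v&0xFF=F8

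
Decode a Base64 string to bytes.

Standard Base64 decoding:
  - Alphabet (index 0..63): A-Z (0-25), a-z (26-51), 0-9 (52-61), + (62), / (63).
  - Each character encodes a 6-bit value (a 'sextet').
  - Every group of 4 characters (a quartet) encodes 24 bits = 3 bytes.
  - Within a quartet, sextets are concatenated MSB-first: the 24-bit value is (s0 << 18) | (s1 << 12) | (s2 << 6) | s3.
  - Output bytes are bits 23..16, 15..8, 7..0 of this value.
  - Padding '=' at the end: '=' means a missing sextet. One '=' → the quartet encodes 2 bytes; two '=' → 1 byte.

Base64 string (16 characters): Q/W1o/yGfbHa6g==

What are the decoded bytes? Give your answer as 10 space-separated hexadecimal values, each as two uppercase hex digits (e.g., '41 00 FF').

After char 0 ('Q'=16): chars_in_quartet=1 acc=0x10 bytes_emitted=0
After char 1 ('/'=63): chars_in_quartet=2 acc=0x43F bytes_emitted=0
After char 2 ('W'=22): chars_in_quartet=3 acc=0x10FD6 bytes_emitted=0
After char 3 ('1'=53): chars_in_quartet=4 acc=0x43F5B5 -> emit 43 F5 B5, reset; bytes_emitted=3
After char 4 ('o'=40): chars_in_quartet=1 acc=0x28 bytes_emitted=3
After char 5 ('/'=63): chars_in_quartet=2 acc=0xA3F bytes_emitted=3
After char 6 ('y'=50): chars_in_quartet=3 acc=0x28FF2 bytes_emitted=3
After char 7 ('G'=6): chars_in_quartet=4 acc=0xA3FC86 -> emit A3 FC 86, reset; bytes_emitted=6
After char 8 ('f'=31): chars_in_quartet=1 acc=0x1F bytes_emitted=6
After char 9 ('b'=27): chars_in_quartet=2 acc=0x7DB bytes_emitted=6
After char 10 ('H'=7): chars_in_quartet=3 acc=0x1F6C7 bytes_emitted=6
After char 11 ('a'=26): chars_in_quartet=4 acc=0x7DB1DA -> emit 7D B1 DA, reset; bytes_emitted=9
After char 12 ('6'=58): chars_in_quartet=1 acc=0x3A bytes_emitted=9
After char 13 ('g'=32): chars_in_quartet=2 acc=0xEA0 bytes_emitted=9
Padding '==': partial quartet acc=0xEA0 -> emit EA; bytes_emitted=10

Answer: 43 F5 B5 A3 FC 86 7D B1 DA EA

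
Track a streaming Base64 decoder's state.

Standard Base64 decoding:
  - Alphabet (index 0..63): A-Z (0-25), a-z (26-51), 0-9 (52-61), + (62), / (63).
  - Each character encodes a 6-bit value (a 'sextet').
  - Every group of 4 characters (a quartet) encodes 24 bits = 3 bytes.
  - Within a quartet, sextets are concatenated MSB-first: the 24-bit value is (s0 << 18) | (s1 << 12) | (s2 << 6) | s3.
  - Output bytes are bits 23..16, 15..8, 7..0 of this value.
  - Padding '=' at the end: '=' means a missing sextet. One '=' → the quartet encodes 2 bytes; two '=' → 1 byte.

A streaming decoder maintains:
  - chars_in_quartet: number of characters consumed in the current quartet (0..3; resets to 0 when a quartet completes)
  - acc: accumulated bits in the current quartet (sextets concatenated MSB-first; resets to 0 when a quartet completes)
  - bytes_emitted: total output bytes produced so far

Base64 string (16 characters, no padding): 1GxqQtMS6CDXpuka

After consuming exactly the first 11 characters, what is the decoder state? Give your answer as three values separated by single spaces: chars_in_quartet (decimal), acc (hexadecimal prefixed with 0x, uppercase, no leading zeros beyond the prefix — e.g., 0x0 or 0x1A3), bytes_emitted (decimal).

After char 0 ('1'=53): chars_in_quartet=1 acc=0x35 bytes_emitted=0
After char 1 ('G'=6): chars_in_quartet=2 acc=0xD46 bytes_emitted=0
After char 2 ('x'=49): chars_in_quartet=3 acc=0x351B1 bytes_emitted=0
After char 3 ('q'=42): chars_in_quartet=4 acc=0xD46C6A -> emit D4 6C 6A, reset; bytes_emitted=3
After char 4 ('Q'=16): chars_in_quartet=1 acc=0x10 bytes_emitted=3
After char 5 ('t'=45): chars_in_quartet=2 acc=0x42D bytes_emitted=3
After char 6 ('M'=12): chars_in_quartet=3 acc=0x10B4C bytes_emitted=3
After char 7 ('S'=18): chars_in_quartet=4 acc=0x42D312 -> emit 42 D3 12, reset; bytes_emitted=6
After char 8 ('6'=58): chars_in_quartet=1 acc=0x3A bytes_emitted=6
After char 9 ('C'=2): chars_in_quartet=2 acc=0xE82 bytes_emitted=6
After char 10 ('D'=3): chars_in_quartet=3 acc=0x3A083 bytes_emitted=6

Answer: 3 0x3A083 6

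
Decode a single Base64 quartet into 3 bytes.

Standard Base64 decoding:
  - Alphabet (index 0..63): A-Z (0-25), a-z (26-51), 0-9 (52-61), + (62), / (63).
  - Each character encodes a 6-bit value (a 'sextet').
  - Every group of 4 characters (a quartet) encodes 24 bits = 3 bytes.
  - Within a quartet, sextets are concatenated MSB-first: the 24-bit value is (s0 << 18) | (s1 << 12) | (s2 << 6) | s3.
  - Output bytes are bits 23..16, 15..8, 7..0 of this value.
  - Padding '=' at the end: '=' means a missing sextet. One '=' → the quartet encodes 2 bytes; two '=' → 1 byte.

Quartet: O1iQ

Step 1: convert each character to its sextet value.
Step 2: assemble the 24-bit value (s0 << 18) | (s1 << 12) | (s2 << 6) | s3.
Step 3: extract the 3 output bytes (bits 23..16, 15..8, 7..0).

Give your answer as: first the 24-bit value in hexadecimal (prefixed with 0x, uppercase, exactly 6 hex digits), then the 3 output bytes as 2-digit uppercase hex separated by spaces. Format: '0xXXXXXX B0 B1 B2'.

Answer: 0x3B5890 3B 58 90

Derivation:
Sextets: O=14, 1=53, i=34, Q=16
24-bit: (14<<18) | (53<<12) | (34<<6) | 16
      = 0x380000 | 0x035000 | 0x000880 | 0x000010
      = 0x3B5890
Bytes: (v>>16)&0xFF=3B, (v>>8)&0xFF=58, v&0xFF=90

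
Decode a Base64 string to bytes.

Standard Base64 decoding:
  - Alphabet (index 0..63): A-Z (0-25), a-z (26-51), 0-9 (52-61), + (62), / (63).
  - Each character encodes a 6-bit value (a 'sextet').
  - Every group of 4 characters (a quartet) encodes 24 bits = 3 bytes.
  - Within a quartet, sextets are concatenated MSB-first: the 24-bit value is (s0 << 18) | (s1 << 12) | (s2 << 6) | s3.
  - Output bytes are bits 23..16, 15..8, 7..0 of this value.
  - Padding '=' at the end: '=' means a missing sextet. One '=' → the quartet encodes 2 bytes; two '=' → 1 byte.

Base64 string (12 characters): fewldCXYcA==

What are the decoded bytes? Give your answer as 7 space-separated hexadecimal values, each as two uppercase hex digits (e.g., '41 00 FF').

After char 0 ('f'=31): chars_in_quartet=1 acc=0x1F bytes_emitted=0
After char 1 ('e'=30): chars_in_quartet=2 acc=0x7DE bytes_emitted=0
After char 2 ('w'=48): chars_in_quartet=3 acc=0x1F7B0 bytes_emitted=0
After char 3 ('l'=37): chars_in_quartet=4 acc=0x7DEC25 -> emit 7D EC 25, reset; bytes_emitted=3
After char 4 ('d'=29): chars_in_quartet=1 acc=0x1D bytes_emitted=3
After char 5 ('C'=2): chars_in_quartet=2 acc=0x742 bytes_emitted=3
After char 6 ('X'=23): chars_in_quartet=3 acc=0x1D097 bytes_emitted=3
After char 7 ('Y'=24): chars_in_quartet=4 acc=0x7425D8 -> emit 74 25 D8, reset; bytes_emitted=6
After char 8 ('c'=28): chars_in_quartet=1 acc=0x1C bytes_emitted=6
After char 9 ('A'=0): chars_in_quartet=2 acc=0x700 bytes_emitted=6
Padding '==': partial quartet acc=0x700 -> emit 70; bytes_emitted=7

Answer: 7D EC 25 74 25 D8 70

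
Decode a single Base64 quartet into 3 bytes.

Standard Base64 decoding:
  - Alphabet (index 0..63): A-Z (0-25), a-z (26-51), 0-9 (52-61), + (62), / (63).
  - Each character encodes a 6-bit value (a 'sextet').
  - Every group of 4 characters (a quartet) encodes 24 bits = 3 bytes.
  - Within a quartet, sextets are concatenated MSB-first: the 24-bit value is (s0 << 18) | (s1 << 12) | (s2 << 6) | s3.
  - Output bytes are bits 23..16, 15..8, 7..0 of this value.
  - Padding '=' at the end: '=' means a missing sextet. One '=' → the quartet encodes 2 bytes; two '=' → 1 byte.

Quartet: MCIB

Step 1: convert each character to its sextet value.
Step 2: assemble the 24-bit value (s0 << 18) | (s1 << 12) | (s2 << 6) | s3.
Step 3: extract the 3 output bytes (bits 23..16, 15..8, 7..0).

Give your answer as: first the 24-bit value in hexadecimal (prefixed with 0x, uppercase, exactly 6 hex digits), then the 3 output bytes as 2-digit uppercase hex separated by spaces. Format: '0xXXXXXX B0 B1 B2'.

Sextets: M=12, C=2, I=8, B=1
24-bit: (12<<18) | (2<<12) | (8<<6) | 1
      = 0x300000 | 0x002000 | 0x000200 | 0x000001
      = 0x302201
Bytes: (v>>16)&0xFF=30, (v>>8)&0xFF=22, v&0xFF=01

Answer: 0x302201 30 22 01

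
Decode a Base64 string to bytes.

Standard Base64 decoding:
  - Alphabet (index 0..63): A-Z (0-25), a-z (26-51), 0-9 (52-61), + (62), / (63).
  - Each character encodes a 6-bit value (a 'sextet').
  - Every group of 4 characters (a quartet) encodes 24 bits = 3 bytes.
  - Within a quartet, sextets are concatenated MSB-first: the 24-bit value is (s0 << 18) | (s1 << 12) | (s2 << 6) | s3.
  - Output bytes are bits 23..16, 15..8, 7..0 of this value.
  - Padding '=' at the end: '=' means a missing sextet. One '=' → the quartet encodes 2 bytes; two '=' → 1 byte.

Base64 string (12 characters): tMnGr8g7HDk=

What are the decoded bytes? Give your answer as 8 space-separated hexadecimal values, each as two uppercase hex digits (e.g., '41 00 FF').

Answer: B4 C9 C6 AF C8 3B 1C 39

Derivation:
After char 0 ('t'=45): chars_in_quartet=1 acc=0x2D bytes_emitted=0
After char 1 ('M'=12): chars_in_quartet=2 acc=0xB4C bytes_emitted=0
After char 2 ('n'=39): chars_in_quartet=3 acc=0x2D327 bytes_emitted=0
After char 3 ('G'=6): chars_in_quartet=4 acc=0xB4C9C6 -> emit B4 C9 C6, reset; bytes_emitted=3
After char 4 ('r'=43): chars_in_quartet=1 acc=0x2B bytes_emitted=3
After char 5 ('8'=60): chars_in_quartet=2 acc=0xAFC bytes_emitted=3
After char 6 ('g'=32): chars_in_quartet=3 acc=0x2BF20 bytes_emitted=3
After char 7 ('7'=59): chars_in_quartet=4 acc=0xAFC83B -> emit AF C8 3B, reset; bytes_emitted=6
After char 8 ('H'=7): chars_in_quartet=1 acc=0x7 bytes_emitted=6
After char 9 ('D'=3): chars_in_quartet=2 acc=0x1C3 bytes_emitted=6
After char 10 ('k'=36): chars_in_quartet=3 acc=0x70E4 bytes_emitted=6
Padding '=': partial quartet acc=0x70E4 -> emit 1C 39; bytes_emitted=8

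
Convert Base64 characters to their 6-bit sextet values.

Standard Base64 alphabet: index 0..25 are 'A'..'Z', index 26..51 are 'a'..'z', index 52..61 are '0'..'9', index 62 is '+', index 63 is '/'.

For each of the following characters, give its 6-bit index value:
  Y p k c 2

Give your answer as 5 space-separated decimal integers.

'Y': A..Z range, ord('Y') − ord('A') = 24
'p': a..z range, 26 + ord('p') − ord('a') = 41
'k': a..z range, 26 + ord('k') − ord('a') = 36
'c': a..z range, 26 + ord('c') − ord('a') = 28
'2': 0..9 range, 52 + ord('2') − ord('0') = 54

Answer: 24 41 36 28 54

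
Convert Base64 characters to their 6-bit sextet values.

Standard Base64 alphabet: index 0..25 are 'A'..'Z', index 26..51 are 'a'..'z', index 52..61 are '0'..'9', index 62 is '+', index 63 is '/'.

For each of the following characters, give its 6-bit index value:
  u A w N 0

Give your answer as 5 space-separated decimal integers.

'u': a..z range, 26 + ord('u') − ord('a') = 46
'A': A..Z range, ord('A') − ord('A') = 0
'w': a..z range, 26 + ord('w') − ord('a') = 48
'N': A..Z range, ord('N') − ord('A') = 13
'0': 0..9 range, 52 + ord('0') − ord('0') = 52

Answer: 46 0 48 13 52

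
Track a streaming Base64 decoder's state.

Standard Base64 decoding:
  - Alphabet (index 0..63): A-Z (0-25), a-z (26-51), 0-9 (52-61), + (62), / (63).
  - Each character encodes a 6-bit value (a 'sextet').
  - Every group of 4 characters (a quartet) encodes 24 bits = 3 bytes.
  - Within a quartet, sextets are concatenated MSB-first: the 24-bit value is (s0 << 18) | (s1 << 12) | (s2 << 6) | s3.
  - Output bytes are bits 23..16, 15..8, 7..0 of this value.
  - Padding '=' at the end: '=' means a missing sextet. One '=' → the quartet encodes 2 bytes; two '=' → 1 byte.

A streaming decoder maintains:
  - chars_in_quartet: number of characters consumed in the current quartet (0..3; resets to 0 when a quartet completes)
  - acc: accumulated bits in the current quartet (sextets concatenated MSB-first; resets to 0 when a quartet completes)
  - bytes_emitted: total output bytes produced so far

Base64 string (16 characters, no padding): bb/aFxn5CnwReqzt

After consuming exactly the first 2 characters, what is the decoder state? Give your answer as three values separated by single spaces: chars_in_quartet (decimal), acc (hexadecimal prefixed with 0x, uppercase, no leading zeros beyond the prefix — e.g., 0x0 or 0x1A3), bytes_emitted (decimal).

Answer: 2 0x6DB 0

Derivation:
After char 0 ('b'=27): chars_in_quartet=1 acc=0x1B bytes_emitted=0
After char 1 ('b'=27): chars_in_quartet=2 acc=0x6DB bytes_emitted=0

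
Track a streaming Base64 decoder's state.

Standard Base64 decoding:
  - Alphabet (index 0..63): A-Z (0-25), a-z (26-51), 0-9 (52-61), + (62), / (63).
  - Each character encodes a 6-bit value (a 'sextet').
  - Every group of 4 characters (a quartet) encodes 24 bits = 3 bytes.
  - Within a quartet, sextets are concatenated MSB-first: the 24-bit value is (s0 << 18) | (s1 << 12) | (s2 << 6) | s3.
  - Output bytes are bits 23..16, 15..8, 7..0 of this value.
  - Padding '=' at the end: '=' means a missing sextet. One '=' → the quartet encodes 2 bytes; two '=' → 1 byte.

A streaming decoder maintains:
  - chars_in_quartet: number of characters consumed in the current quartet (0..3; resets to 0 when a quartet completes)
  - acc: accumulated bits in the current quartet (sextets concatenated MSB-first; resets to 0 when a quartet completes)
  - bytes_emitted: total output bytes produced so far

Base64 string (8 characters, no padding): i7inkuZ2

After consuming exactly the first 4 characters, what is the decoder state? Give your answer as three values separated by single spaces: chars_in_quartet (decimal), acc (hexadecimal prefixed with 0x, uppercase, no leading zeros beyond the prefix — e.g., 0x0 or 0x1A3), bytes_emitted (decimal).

Answer: 0 0x0 3

Derivation:
After char 0 ('i'=34): chars_in_quartet=1 acc=0x22 bytes_emitted=0
After char 1 ('7'=59): chars_in_quartet=2 acc=0x8BB bytes_emitted=0
After char 2 ('i'=34): chars_in_quartet=3 acc=0x22EE2 bytes_emitted=0
After char 3 ('n'=39): chars_in_quartet=4 acc=0x8BB8A7 -> emit 8B B8 A7, reset; bytes_emitted=3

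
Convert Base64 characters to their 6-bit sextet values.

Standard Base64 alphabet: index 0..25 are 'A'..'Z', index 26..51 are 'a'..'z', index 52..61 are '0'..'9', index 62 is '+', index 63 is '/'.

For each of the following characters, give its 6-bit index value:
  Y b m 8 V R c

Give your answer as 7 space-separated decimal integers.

'Y': A..Z range, ord('Y') − ord('A') = 24
'b': a..z range, 26 + ord('b') − ord('a') = 27
'm': a..z range, 26 + ord('m') − ord('a') = 38
'8': 0..9 range, 52 + ord('8') − ord('0') = 60
'V': A..Z range, ord('V') − ord('A') = 21
'R': A..Z range, ord('R') − ord('A') = 17
'c': a..z range, 26 + ord('c') − ord('a') = 28

Answer: 24 27 38 60 21 17 28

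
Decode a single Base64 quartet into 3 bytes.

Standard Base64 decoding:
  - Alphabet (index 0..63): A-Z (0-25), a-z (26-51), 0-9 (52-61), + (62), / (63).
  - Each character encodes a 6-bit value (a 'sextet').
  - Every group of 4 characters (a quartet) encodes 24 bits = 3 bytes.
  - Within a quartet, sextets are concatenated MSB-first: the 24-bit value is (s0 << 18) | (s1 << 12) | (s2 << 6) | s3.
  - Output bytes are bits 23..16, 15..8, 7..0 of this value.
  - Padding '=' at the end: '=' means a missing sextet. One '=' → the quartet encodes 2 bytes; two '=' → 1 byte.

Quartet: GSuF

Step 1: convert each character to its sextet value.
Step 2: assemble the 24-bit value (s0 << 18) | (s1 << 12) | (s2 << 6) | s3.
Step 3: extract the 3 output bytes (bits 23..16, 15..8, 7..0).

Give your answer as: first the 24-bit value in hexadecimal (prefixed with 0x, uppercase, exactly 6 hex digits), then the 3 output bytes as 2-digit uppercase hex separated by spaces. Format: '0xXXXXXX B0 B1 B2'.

Answer: 0x192B85 19 2B 85

Derivation:
Sextets: G=6, S=18, u=46, F=5
24-bit: (6<<18) | (18<<12) | (46<<6) | 5
      = 0x180000 | 0x012000 | 0x000B80 | 0x000005
      = 0x192B85
Bytes: (v>>16)&0xFF=19, (v>>8)&0xFF=2B, v&0xFF=85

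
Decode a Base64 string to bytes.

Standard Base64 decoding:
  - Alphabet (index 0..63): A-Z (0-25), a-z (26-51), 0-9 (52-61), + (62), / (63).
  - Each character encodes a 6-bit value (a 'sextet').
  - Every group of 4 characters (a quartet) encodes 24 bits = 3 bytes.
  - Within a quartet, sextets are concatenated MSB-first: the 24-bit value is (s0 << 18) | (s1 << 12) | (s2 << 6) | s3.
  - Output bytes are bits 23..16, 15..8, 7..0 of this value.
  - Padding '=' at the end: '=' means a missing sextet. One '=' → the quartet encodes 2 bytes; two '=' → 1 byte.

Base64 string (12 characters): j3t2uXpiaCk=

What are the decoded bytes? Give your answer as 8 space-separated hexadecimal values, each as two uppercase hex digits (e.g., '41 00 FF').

Answer: 8F 7B 76 B9 7A 62 68 29

Derivation:
After char 0 ('j'=35): chars_in_quartet=1 acc=0x23 bytes_emitted=0
After char 1 ('3'=55): chars_in_quartet=2 acc=0x8F7 bytes_emitted=0
After char 2 ('t'=45): chars_in_quartet=3 acc=0x23DED bytes_emitted=0
After char 3 ('2'=54): chars_in_quartet=4 acc=0x8F7B76 -> emit 8F 7B 76, reset; bytes_emitted=3
After char 4 ('u'=46): chars_in_quartet=1 acc=0x2E bytes_emitted=3
After char 5 ('X'=23): chars_in_quartet=2 acc=0xB97 bytes_emitted=3
After char 6 ('p'=41): chars_in_quartet=3 acc=0x2E5E9 bytes_emitted=3
After char 7 ('i'=34): chars_in_quartet=4 acc=0xB97A62 -> emit B9 7A 62, reset; bytes_emitted=6
After char 8 ('a'=26): chars_in_quartet=1 acc=0x1A bytes_emitted=6
After char 9 ('C'=2): chars_in_quartet=2 acc=0x682 bytes_emitted=6
After char 10 ('k'=36): chars_in_quartet=3 acc=0x1A0A4 bytes_emitted=6
Padding '=': partial quartet acc=0x1A0A4 -> emit 68 29; bytes_emitted=8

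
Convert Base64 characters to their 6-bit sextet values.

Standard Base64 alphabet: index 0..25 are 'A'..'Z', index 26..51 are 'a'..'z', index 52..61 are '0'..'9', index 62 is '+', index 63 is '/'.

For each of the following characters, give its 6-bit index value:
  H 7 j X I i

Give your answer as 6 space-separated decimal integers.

Answer: 7 59 35 23 8 34

Derivation:
'H': A..Z range, ord('H') − ord('A') = 7
'7': 0..9 range, 52 + ord('7') − ord('0') = 59
'j': a..z range, 26 + ord('j') − ord('a') = 35
'X': A..Z range, ord('X') − ord('A') = 23
'I': A..Z range, ord('I') − ord('A') = 8
'i': a..z range, 26 + ord('i') − ord('a') = 34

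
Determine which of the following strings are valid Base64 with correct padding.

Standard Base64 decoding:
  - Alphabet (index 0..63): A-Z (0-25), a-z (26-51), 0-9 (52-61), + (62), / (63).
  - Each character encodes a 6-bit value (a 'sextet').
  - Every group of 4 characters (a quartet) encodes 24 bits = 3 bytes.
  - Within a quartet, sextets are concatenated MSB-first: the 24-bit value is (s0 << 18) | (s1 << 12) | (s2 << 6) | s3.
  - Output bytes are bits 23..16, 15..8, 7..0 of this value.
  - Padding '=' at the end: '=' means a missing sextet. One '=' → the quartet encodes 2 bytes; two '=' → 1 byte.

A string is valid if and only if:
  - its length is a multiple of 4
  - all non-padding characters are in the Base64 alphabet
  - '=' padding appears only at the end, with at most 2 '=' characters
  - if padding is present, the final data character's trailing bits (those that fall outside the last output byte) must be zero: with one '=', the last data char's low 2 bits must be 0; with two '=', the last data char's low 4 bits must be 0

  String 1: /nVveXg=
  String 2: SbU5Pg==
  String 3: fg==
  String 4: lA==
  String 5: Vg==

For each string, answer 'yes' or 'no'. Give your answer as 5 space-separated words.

String 1: '/nVveXg=' → valid
String 2: 'SbU5Pg==' → valid
String 3: 'fg==' → valid
String 4: 'lA==' → valid
String 5: 'Vg==' → valid

Answer: yes yes yes yes yes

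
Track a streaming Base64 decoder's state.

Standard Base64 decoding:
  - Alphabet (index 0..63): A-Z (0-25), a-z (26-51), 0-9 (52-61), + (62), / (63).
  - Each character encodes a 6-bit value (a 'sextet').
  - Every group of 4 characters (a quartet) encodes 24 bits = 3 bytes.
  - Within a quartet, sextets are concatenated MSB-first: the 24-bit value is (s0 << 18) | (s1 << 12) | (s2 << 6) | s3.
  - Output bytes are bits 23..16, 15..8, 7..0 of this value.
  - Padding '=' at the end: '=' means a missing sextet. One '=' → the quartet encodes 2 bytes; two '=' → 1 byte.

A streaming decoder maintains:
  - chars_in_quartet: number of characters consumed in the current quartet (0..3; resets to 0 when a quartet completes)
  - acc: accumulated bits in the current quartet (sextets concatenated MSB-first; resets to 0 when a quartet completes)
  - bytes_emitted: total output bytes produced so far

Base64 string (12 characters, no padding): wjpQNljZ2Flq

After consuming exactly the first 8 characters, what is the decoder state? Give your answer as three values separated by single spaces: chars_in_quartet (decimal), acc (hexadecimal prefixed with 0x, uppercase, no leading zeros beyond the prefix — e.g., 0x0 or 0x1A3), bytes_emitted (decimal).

After char 0 ('w'=48): chars_in_quartet=1 acc=0x30 bytes_emitted=0
After char 1 ('j'=35): chars_in_quartet=2 acc=0xC23 bytes_emitted=0
After char 2 ('p'=41): chars_in_quartet=3 acc=0x308E9 bytes_emitted=0
After char 3 ('Q'=16): chars_in_quartet=4 acc=0xC23A50 -> emit C2 3A 50, reset; bytes_emitted=3
After char 4 ('N'=13): chars_in_quartet=1 acc=0xD bytes_emitted=3
After char 5 ('l'=37): chars_in_quartet=2 acc=0x365 bytes_emitted=3
After char 6 ('j'=35): chars_in_quartet=3 acc=0xD963 bytes_emitted=3
After char 7 ('Z'=25): chars_in_quartet=4 acc=0x3658D9 -> emit 36 58 D9, reset; bytes_emitted=6

Answer: 0 0x0 6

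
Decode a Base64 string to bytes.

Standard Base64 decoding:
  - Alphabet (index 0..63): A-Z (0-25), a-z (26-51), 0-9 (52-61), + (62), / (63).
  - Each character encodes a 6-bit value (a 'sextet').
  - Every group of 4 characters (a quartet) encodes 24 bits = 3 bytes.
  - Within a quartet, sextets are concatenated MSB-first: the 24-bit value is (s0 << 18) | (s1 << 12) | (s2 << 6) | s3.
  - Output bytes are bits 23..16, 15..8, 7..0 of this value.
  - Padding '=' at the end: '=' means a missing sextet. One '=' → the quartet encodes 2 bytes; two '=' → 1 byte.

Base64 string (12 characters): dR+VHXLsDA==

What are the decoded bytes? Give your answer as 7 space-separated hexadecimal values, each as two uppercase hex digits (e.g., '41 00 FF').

Answer: 75 1F 95 1D 72 EC 0C

Derivation:
After char 0 ('d'=29): chars_in_quartet=1 acc=0x1D bytes_emitted=0
After char 1 ('R'=17): chars_in_quartet=2 acc=0x751 bytes_emitted=0
After char 2 ('+'=62): chars_in_quartet=3 acc=0x1D47E bytes_emitted=0
After char 3 ('V'=21): chars_in_quartet=4 acc=0x751F95 -> emit 75 1F 95, reset; bytes_emitted=3
After char 4 ('H'=7): chars_in_quartet=1 acc=0x7 bytes_emitted=3
After char 5 ('X'=23): chars_in_quartet=2 acc=0x1D7 bytes_emitted=3
After char 6 ('L'=11): chars_in_quartet=3 acc=0x75CB bytes_emitted=3
After char 7 ('s'=44): chars_in_quartet=4 acc=0x1D72EC -> emit 1D 72 EC, reset; bytes_emitted=6
After char 8 ('D'=3): chars_in_quartet=1 acc=0x3 bytes_emitted=6
After char 9 ('A'=0): chars_in_quartet=2 acc=0xC0 bytes_emitted=6
Padding '==': partial quartet acc=0xC0 -> emit 0C; bytes_emitted=7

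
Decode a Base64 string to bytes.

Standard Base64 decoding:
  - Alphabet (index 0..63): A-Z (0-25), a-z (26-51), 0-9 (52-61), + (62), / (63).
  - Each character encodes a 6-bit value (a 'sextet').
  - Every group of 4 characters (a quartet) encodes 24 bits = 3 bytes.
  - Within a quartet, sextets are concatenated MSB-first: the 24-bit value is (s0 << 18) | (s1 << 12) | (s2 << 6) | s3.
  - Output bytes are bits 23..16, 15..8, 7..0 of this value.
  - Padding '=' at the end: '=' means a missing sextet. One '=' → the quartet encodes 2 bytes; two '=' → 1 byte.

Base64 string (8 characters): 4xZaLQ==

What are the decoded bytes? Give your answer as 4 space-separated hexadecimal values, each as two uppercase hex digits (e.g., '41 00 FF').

After char 0 ('4'=56): chars_in_quartet=1 acc=0x38 bytes_emitted=0
After char 1 ('x'=49): chars_in_quartet=2 acc=0xE31 bytes_emitted=0
After char 2 ('Z'=25): chars_in_quartet=3 acc=0x38C59 bytes_emitted=0
After char 3 ('a'=26): chars_in_quartet=4 acc=0xE3165A -> emit E3 16 5A, reset; bytes_emitted=3
After char 4 ('L'=11): chars_in_quartet=1 acc=0xB bytes_emitted=3
After char 5 ('Q'=16): chars_in_quartet=2 acc=0x2D0 bytes_emitted=3
Padding '==': partial quartet acc=0x2D0 -> emit 2D; bytes_emitted=4

Answer: E3 16 5A 2D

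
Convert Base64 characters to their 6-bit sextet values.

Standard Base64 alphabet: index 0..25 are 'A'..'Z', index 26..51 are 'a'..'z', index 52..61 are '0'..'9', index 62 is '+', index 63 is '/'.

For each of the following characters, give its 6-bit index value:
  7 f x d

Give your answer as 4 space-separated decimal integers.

'7': 0..9 range, 52 + ord('7') − ord('0') = 59
'f': a..z range, 26 + ord('f') − ord('a') = 31
'x': a..z range, 26 + ord('x') − ord('a') = 49
'd': a..z range, 26 + ord('d') − ord('a') = 29

Answer: 59 31 49 29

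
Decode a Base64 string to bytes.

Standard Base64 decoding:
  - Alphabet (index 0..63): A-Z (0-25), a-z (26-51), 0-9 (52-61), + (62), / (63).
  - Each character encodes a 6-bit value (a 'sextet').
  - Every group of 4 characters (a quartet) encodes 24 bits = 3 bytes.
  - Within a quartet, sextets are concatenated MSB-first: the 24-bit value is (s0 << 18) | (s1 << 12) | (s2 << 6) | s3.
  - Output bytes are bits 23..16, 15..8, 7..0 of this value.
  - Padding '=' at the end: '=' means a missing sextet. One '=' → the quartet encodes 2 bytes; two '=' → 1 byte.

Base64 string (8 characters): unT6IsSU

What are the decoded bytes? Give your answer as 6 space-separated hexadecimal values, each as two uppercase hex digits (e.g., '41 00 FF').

Answer: BA 74 FA 22 C4 94

Derivation:
After char 0 ('u'=46): chars_in_quartet=1 acc=0x2E bytes_emitted=0
After char 1 ('n'=39): chars_in_quartet=2 acc=0xBA7 bytes_emitted=0
After char 2 ('T'=19): chars_in_quartet=3 acc=0x2E9D3 bytes_emitted=0
After char 3 ('6'=58): chars_in_quartet=4 acc=0xBA74FA -> emit BA 74 FA, reset; bytes_emitted=3
After char 4 ('I'=8): chars_in_quartet=1 acc=0x8 bytes_emitted=3
After char 5 ('s'=44): chars_in_quartet=2 acc=0x22C bytes_emitted=3
After char 6 ('S'=18): chars_in_quartet=3 acc=0x8B12 bytes_emitted=3
After char 7 ('U'=20): chars_in_quartet=4 acc=0x22C494 -> emit 22 C4 94, reset; bytes_emitted=6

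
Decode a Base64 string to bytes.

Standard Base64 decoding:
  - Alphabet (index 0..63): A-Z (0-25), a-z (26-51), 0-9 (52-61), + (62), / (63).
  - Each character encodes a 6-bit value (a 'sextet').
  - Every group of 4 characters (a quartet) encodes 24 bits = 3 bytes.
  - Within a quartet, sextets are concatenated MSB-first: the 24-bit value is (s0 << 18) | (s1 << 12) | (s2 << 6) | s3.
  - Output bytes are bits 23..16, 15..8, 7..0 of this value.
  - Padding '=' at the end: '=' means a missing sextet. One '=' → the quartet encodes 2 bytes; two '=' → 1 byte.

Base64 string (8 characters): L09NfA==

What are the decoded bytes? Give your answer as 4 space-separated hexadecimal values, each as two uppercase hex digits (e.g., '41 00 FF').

After char 0 ('L'=11): chars_in_quartet=1 acc=0xB bytes_emitted=0
After char 1 ('0'=52): chars_in_quartet=2 acc=0x2F4 bytes_emitted=0
After char 2 ('9'=61): chars_in_quartet=3 acc=0xBD3D bytes_emitted=0
After char 3 ('N'=13): chars_in_quartet=4 acc=0x2F4F4D -> emit 2F 4F 4D, reset; bytes_emitted=3
After char 4 ('f'=31): chars_in_quartet=1 acc=0x1F bytes_emitted=3
After char 5 ('A'=0): chars_in_quartet=2 acc=0x7C0 bytes_emitted=3
Padding '==': partial quartet acc=0x7C0 -> emit 7C; bytes_emitted=4

Answer: 2F 4F 4D 7C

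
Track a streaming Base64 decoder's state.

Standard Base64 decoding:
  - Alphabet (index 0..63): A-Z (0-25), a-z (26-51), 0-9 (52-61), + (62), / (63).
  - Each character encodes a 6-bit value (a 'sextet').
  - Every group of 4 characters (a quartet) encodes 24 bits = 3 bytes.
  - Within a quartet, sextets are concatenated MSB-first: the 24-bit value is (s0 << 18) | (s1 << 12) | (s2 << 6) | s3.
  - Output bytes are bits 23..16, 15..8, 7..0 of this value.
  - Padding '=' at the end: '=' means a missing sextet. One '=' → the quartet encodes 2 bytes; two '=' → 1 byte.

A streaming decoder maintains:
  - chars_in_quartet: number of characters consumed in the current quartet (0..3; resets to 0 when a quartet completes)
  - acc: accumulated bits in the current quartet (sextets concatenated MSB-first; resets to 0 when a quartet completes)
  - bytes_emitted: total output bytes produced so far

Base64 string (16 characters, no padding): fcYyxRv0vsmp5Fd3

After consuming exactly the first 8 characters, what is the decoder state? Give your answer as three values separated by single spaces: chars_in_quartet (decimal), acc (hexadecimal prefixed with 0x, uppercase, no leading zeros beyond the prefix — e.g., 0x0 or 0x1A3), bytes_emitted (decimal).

After char 0 ('f'=31): chars_in_quartet=1 acc=0x1F bytes_emitted=0
After char 1 ('c'=28): chars_in_quartet=2 acc=0x7DC bytes_emitted=0
After char 2 ('Y'=24): chars_in_quartet=3 acc=0x1F718 bytes_emitted=0
After char 3 ('y'=50): chars_in_quartet=4 acc=0x7DC632 -> emit 7D C6 32, reset; bytes_emitted=3
After char 4 ('x'=49): chars_in_quartet=1 acc=0x31 bytes_emitted=3
After char 5 ('R'=17): chars_in_quartet=2 acc=0xC51 bytes_emitted=3
After char 6 ('v'=47): chars_in_quartet=3 acc=0x3146F bytes_emitted=3
After char 7 ('0'=52): chars_in_quartet=4 acc=0xC51BF4 -> emit C5 1B F4, reset; bytes_emitted=6

Answer: 0 0x0 6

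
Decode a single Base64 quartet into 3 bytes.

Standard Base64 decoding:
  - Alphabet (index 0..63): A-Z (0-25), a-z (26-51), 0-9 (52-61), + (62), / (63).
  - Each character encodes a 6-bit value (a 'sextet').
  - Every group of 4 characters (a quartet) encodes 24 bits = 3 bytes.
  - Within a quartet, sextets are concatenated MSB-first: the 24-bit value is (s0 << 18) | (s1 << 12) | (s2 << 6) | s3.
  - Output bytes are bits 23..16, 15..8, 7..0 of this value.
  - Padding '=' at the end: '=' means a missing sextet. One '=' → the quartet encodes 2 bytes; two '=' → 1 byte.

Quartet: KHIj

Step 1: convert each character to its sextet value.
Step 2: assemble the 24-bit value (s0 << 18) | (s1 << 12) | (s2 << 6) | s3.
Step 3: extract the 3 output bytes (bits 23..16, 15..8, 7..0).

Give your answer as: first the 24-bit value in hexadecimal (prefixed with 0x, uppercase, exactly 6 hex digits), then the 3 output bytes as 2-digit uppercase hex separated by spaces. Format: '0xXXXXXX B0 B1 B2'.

Answer: 0x287223 28 72 23

Derivation:
Sextets: K=10, H=7, I=8, j=35
24-bit: (10<<18) | (7<<12) | (8<<6) | 35
      = 0x280000 | 0x007000 | 0x000200 | 0x000023
      = 0x287223
Bytes: (v>>16)&0xFF=28, (v>>8)&0xFF=72, v&0xFF=23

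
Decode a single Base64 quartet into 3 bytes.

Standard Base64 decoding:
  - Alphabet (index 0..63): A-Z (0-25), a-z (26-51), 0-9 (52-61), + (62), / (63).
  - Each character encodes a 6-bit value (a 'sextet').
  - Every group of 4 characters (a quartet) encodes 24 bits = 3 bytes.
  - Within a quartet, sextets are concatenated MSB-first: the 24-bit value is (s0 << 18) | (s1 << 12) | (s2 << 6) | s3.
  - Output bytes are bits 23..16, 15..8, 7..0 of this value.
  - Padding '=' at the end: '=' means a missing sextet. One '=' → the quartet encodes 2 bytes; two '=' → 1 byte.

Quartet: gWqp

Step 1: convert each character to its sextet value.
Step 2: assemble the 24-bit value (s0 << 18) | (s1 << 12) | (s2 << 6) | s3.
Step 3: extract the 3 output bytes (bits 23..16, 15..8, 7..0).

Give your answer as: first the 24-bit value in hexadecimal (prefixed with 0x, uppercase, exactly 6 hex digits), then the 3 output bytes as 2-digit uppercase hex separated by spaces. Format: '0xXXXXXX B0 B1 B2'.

Answer: 0x816AA9 81 6A A9

Derivation:
Sextets: g=32, W=22, q=42, p=41
24-bit: (32<<18) | (22<<12) | (42<<6) | 41
      = 0x800000 | 0x016000 | 0x000A80 | 0x000029
      = 0x816AA9
Bytes: (v>>16)&0xFF=81, (v>>8)&0xFF=6A, v&0xFF=A9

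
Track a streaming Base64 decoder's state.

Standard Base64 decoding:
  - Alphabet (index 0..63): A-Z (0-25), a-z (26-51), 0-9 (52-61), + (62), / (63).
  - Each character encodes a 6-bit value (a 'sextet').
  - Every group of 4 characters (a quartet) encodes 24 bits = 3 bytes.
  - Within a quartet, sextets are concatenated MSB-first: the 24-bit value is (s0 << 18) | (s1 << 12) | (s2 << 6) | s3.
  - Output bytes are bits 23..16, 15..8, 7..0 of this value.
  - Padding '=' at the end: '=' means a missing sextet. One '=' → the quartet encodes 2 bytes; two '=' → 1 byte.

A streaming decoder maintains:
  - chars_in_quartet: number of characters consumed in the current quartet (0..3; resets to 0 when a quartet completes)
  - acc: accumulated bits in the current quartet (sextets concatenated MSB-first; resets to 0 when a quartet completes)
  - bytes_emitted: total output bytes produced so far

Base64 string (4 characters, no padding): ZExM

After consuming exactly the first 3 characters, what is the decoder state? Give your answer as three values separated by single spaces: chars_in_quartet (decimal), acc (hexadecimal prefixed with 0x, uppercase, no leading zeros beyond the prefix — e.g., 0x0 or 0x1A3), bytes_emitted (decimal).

After char 0 ('Z'=25): chars_in_quartet=1 acc=0x19 bytes_emitted=0
After char 1 ('E'=4): chars_in_quartet=2 acc=0x644 bytes_emitted=0
After char 2 ('x'=49): chars_in_quartet=3 acc=0x19131 bytes_emitted=0

Answer: 3 0x19131 0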